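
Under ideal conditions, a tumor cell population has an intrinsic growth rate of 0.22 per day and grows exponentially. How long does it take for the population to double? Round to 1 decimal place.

Doubling time t_d = ln(2)/r = 0.6931/0.22 = 3.1507.

3.2 days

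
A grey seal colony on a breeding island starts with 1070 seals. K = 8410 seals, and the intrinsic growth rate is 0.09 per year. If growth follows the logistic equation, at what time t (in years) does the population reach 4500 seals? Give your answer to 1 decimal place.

A = (K − N₀)/N₀ = (8410 − 1070)/1070 = 6.8598.
Solve 8410/(1 + 6.8598·e^(−0.09t)) = 4500: 1 + 6.8598·e^(−0.09t) = 1.8689, so e^(−0.09t) = 0.126664.
−0.09·t = ln(0.126664) = -2.0662, so t = 2.0662/0.09 = 22.958.

23.0 years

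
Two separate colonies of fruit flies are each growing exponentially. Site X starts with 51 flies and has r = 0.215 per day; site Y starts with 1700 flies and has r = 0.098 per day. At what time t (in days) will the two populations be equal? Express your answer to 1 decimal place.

Set 51·e^(0.215t) = 1700·e^(0.098t).
e^((0.215 − 0.098)t) = 1700/51 → e^(0.117·t) = 33.333.
0.117·t = ln(33.333) = 3.5066, so t = 3.5066/0.117 = 29.971.

30.0 days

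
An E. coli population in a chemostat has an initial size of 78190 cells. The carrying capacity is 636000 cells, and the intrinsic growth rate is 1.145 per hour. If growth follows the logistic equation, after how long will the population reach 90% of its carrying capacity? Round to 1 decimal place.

3.6 hours

A = (K − N₀)/N₀ = (636000 − 78190)/78190 = 7.134.
Solve 636000/(1 + 7.134·e^(−1.145t)) = 572400: 1 + 7.134·e^(−1.145t) = 1.1111, so e^(−1.145t) = 0.0155748.
−1.145·t = ln(0.0155748) = -4.1621, so t = 4.1621/1.145 = 3.635.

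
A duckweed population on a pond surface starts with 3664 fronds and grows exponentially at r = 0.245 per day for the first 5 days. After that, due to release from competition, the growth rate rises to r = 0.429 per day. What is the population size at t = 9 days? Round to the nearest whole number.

Phase 1: N(5) = 3664·e^(0.245×5) = 3664·e^1.225 = 12472.9.
Phase 2 runs for 9 − 5 = 4 days at r = 0.429.
N(9) = 12472.9·e^(0.429×4) = 12472.9·e^1.716 = 69377.

69377 fronds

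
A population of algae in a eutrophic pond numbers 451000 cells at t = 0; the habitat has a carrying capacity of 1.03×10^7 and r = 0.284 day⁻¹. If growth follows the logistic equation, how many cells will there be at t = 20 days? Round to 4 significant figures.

A = (K − N₀)/N₀ = (1.03×10^7 − 451000)/451000 = 21.838.
N(t) = K/(1 + A·e^(−rt)) = 1.03×10^7/(1 + 21.838×e^(−0.284×20)).
e^(−5.68) = 0.0034136; denominator = 1 + 21.838×0.0034136 = 1.0745.
N = 1.03×10^7/1.0745 = 9.585446×10^6.

9585000 cells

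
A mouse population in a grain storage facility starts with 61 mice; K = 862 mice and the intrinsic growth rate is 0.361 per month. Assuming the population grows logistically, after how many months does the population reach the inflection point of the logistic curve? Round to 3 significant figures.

7.13 months

Logistic growth is fastest at N = K/2 = 431.
A = (K − N₀)/N₀ = 13.131. Set K/(1 + A·e^(−rt)) = K/2 → A·e^(−rt) = 1.
e^(−0.361t) = 1/13.131 = 0.0761548, so t = ln(13.131)/0.361 = 2.575/0.361 = 7.1329.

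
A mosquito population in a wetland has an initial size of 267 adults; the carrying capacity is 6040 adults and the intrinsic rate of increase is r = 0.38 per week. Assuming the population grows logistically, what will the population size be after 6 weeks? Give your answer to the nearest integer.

A = (K − N₀)/N₀ = (6040 − 267)/267 = 21.622.
N(t) = K/(1 + A·e^(−rt)) = 6040/(1 + 21.622×e^(−0.38×6)).
e^(−2.28) = 0.10228; denominator = 1 + 21.622×0.10228 = 3.2116.
N = 6040/3.2116 = 1880.71.

1881 adults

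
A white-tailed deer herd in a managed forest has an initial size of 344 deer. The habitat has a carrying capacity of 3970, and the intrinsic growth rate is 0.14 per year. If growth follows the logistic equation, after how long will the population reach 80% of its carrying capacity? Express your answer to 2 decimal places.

26.73 years

A = (K − N₀)/N₀ = (3970 − 344)/344 = 10.541.
Solve 3970/(1 + 10.541·e^(−0.14t)) = 3176: 1 + 10.541·e^(−0.14t) = 1.25, so e^(−0.14t) = 0.0237176.
−0.14·t = ln(0.0237176) = -3.7415, so t = 3.7415/0.14 = 26.725.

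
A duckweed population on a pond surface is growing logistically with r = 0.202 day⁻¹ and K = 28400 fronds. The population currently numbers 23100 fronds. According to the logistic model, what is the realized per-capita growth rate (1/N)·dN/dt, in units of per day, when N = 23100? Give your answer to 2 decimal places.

0.04 per day

(1/N)·dN/dt = r(1 − N/K) = 0.202 × (1 − 23100/28400).
= 0.202 × 0.18662 = 0.037697.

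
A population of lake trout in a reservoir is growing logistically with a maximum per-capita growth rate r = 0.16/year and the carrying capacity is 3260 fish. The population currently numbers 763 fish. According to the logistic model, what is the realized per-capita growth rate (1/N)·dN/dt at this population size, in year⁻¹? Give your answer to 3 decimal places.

0.123 per year

(1/N)·dN/dt = r(1 − N/K) = 0.16 × (1 − 763/3260).
= 0.16 × 0.76595 = 0.12255.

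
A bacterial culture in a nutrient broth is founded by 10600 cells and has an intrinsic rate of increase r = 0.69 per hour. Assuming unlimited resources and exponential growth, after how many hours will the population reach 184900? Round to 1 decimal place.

Set N₀·e^(rt) = 184900: e^(0.69·t) = 184900/10600 = 17.443.
0.69·t = ln(17.443) = 2.859, so t = 2.859/0.69 = 4.1434.

4.1 hours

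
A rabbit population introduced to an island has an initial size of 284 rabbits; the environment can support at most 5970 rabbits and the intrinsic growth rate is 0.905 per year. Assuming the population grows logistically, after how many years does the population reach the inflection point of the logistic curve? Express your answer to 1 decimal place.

3.3 years

Logistic growth is fastest at N = K/2 = 2985.
A = (K − N₀)/N₀ = 20.021. Set K/(1 + A·e^(−rt)) = K/2 → A·e^(−rt) = 1.
e^(−0.905t) = 1/20.021 = 0.0499472, so t = ln(20.021)/0.905 = 2.9968/0.905 = 3.3114.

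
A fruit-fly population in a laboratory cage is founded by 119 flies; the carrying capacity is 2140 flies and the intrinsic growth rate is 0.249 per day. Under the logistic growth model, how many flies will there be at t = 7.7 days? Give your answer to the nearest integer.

612 flies

A = (K − N₀)/N₀ = (2140 − 119)/119 = 16.983.
N(t) = K/(1 + A·e^(−rt)) = 2140/(1 + 16.983×e^(−0.249×7.7)).
e^(−1.917) = 0.147; denominator = 1 + 16.983×0.147 = 3.4966.
N = 2140/3.4966 = 612.026.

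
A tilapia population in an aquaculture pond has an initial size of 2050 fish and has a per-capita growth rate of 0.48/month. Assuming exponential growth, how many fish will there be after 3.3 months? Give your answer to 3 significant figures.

N(t) = N₀·e^(rt) = 2050 × e^(0.48×3.3) = 2050 × e^1.584.
e^1.584 ≈ 4.8744, so N ≈ 2050 × 4.8744 = 9992.55.

9990 fish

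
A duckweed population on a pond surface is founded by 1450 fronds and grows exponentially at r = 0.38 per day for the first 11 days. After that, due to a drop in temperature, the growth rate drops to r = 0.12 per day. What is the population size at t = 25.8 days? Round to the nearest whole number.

Phase 1: N(11) = 1450·e^(0.38×11) = 1450·e^4.18 = 94780.5.
Phase 2 runs for 25.8 − 11 = 14.8 days at r = 0.12.
N(25.8) = 94780.5·e^(0.12×14.8) = 94780.5·e^1.776 = 559791.

559791 fronds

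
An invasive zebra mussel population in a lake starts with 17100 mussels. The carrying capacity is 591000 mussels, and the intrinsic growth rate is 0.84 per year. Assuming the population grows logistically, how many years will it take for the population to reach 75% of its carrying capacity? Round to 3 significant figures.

A = (K − N₀)/N₀ = (591000 − 17100)/17100 = 33.561.
Solve 591000/(1 + 33.561·e^(−0.84t)) = 443250: 1 + 33.561·e^(−0.84t) = 1.3333, so e^(−0.84t) = 0.00993204.
−0.84·t = ln(0.00993204) = -4.612, so t = 4.612/0.84 = 5.4905.

5.49 years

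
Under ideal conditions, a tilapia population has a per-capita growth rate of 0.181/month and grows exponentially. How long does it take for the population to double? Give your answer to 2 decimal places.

3.83 months

Doubling time t_d = ln(2)/r = 0.6931/0.181 = 3.8295.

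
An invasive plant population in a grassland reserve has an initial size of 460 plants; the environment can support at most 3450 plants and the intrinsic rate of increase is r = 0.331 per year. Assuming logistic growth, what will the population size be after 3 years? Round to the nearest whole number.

A = (K − N₀)/N₀ = (3450 − 460)/460 = 6.5.
N(t) = K/(1 + A·e^(−rt)) = 3450/(1 + 6.5×e^(−0.331×3)).
e^(−0.993) = 0.37046; denominator = 1 + 6.5×0.37046 = 3.408.
N = 3450/3.408 = 1012.32.

1012 plants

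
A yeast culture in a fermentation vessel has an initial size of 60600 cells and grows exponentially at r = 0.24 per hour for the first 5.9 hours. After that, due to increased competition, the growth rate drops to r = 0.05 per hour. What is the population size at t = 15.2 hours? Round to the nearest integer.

Phase 1: N(5.9) = 60600·e^(0.24×5.9) = 60600·e^1.416 = 249709.
Phase 2 runs for 15.2 − 5.9 = 9.3 hours at r = 0.05.
N(15.2) = 249709·e^(0.05×9.3) = 249709·e^0.465 = 397540.

397540 cells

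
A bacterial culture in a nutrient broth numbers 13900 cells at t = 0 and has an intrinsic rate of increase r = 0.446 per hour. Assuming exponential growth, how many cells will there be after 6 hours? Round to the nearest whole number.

201923 cells

N(t) = N₀·e^(rt) = 13900 × e^(0.446×6) = 13900 × e^2.676.
e^2.676 ≈ 14.527, so N ≈ 13900 × 14.527 = 201923.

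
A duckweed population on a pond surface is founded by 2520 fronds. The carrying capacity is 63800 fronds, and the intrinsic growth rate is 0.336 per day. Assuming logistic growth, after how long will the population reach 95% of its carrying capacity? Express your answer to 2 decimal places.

18.26 days

A = (K − N₀)/N₀ = (63800 − 2520)/2520 = 24.317.
Solve 63800/(1 + 24.317·e^(−0.336t)) = 60610: 1 + 24.317·e^(−0.336t) = 1.0526, so e^(−0.336t) = 0.00216435.
−0.336·t = ln(0.00216435) = -6.1356, so t = 6.1356/0.336 = 18.261.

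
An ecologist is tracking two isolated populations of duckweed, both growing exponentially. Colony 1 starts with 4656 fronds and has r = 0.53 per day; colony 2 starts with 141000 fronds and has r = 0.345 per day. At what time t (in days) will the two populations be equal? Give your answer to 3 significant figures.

18.4 days

Set 4656·e^(0.53t) = 141000·e^(0.345t).
e^((0.53 − 0.345)t) = 141000/4656 → e^(0.185·t) = 30.284.
0.185·t = ln(30.284) = 3.4106, so t = 3.4106/0.185 = 18.436.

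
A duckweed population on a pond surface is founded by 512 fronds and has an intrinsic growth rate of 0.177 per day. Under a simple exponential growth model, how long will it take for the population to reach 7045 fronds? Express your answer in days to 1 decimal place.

Set N₀·e^(rt) = 7045: e^(0.177·t) = 7045/512 = 13.76.
0.177·t = ln(13.76) = 2.6217, so t = 2.6217/0.177 = 14.812.

14.8 days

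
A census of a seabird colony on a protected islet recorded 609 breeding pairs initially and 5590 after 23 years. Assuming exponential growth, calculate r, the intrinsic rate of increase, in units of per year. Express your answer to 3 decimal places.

0.096 per year

From N(t) = N₀·e^(rt): e^(r·23) = 5590/609 = 9.179.
r·23 = ln(9.179) = 2.2169, so r = 2.2169/23 = 0.096388.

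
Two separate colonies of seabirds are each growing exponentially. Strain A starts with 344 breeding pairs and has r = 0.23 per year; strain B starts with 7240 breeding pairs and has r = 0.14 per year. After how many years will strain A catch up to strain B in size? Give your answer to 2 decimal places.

33.85 years

Set 344·e^(0.23t) = 7240·e^(0.14t).
e^((0.23 − 0.14)t) = 7240/344 → e^(0.09·t) = 21.047.
0.09·t = ln(21.047) = 3.0467, so t = 3.0467/0.09 = 33.853.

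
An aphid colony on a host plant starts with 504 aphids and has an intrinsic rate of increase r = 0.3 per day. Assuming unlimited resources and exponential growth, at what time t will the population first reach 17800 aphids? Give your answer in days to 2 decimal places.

11.88 days

Set N₀·e^(rt) = 17800: e^(0.3·t) = 17800/504 = 35.317.
0.3·t = ln(35.317) = 3.5644, so t = 3.5644/0.3 = 11.881.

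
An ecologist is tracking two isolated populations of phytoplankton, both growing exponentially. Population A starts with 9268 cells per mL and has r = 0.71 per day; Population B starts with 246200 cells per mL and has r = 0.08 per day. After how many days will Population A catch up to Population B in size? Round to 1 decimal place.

5.2 days

Set 9268·e^(0.71t) = 246200·e^(0.08t).
e^((0.71 − 0.08)t) = 246200/9268 → e^(0.63·t) = 26.565.
0.63·t = ln(26.565) = 3.2796, so t = 3.2796/0.63 = 5.2057.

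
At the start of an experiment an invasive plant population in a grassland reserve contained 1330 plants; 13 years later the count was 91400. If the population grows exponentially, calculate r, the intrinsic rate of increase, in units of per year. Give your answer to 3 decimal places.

From N(t) = N₀·e^(rt): e^(r·13) = 91400/1330 = 68.722.
r·13 = ln(68.722) = 4.2301, so r = 4.2301/13 = 0.32539.

0.325 per year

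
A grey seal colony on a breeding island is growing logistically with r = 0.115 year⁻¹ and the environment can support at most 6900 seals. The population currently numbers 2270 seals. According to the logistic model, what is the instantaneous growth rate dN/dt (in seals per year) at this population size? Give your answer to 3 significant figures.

175 seals per year

dN/dt = rN(1 − N/K) = 0.115 × 2270 × (1 − 2270/6900).
1 − 2270/6900 = 0.67101; dN/dt = 0.115 × 2270 × 0.67101 = 175.17.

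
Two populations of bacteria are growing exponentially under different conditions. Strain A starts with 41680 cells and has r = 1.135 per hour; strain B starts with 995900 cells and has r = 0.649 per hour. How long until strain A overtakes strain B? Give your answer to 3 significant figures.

6.53 hours

Set 41680·e^(1.135t) = 995900·e^(0.649t).
e^((1.135 − 0.649)t) = 995900/41680 → e^(0.486·t) = 23.894.
0.486·t = ln(23.894) = 3.1736, so t = 3.1736/0.486 = 6.5301.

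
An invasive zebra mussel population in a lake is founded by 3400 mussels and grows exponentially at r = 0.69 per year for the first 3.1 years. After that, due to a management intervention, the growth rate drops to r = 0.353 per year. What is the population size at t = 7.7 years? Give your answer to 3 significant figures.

146000 mussels

Phase 1: N(3.1) = 3400·e^(0.69×3.1) = 3400·e^2.139 = 28869.2.
Phase 2 runs for 7.7 − 3.1 = 4.6 years at r = 0.353.
N(7.7) = 28869.2·e^(0.353×4.6) = 28869.2·e^1.624 = 146434.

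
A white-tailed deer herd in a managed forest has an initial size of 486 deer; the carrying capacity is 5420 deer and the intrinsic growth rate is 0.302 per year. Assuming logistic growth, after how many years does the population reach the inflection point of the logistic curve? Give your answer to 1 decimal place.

Logistic growth is fastest at N = K/2 = 2710.
A = (K − N₀)/N₀ = 10.152. Set K/(1 + A·e^(−rt)) = K/2 → A·e^(−rt) = 1.
e^(−0.302t) = 1/10.152 = 0.0985002, so t = ln(10.152)/0.302 = 2.3177/0.302 = 7.6745.

7.7 years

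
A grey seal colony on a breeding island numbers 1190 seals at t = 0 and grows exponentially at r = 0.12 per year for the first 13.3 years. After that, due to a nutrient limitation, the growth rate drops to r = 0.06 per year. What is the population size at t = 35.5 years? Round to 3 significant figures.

22200 seals

Phase 1: N(13.3) = 1190·e^(0.12×13.3) = 1190·e^1.596 = 5870.58.
Phase 2 runs for 35.5 − 13.3 = 22.2 years at r = 0.06.
N(35.5) = 5870.58·e^(0.06×22.2) = 5870.58·e^1.332 = 22241.4.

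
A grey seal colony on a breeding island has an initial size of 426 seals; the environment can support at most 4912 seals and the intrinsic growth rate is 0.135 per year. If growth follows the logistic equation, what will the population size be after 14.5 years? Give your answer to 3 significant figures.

A = (K − N₀)/N₀ = (4912 − 426)/426 = 10.531.
N(t) = K/(1 + A·e^(−rt)) = 4912/(1 + 10.531×e^(−0.135×14.5)).
e^(−1.958) = 0.14121; denominator = 1 + 10.531×0.14121 = 2.487.
N = 4912/2.487 = 1975.05.

1980 seals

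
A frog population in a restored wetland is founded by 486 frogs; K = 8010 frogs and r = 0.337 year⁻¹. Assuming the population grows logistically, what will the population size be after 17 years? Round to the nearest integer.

7626 frogs

A = (K − N₀)/N₀ = (8010 − 486)/486 = 15.481.
N(t) = K/(1 + A·e^(−rt)) = 8010/(1 + 15.481×e^(−0.337×17)).
e^(−5.729) = 0.0032503; denominator = 1 + 15.481×0.0032503 = 1.0503.
N = 8010/1.0503 = 7626.25.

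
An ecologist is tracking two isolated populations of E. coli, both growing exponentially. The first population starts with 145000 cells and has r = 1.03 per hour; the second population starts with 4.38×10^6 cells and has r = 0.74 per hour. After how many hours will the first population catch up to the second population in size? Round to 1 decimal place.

11.8 hours

Set 145000·e^(1.03t) = 4.38×10^6·e^(0.74t).
e^((1.03 − 0.74)t) = 4.38×10^6/145000 → e^(0.29·t) = 30.207.
0.29·t = ln(30.207) = 3.4081, so t = 3.4081/0.29 = 11.752.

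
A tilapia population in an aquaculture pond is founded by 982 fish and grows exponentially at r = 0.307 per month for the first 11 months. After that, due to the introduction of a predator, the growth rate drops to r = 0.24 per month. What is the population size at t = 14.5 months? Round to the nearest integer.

66609 fish

Phase 1: N(11) = 982·e^(0.307×11) = 982·e^3.377 = 28755.7.
Phase 2 runs for 14.5 − 11 = 3.5 months at r = 0.24.
N(14.5) = 28755.7·e^(0.24×3.5) = 28755.7·e^0.84 = 66608.8.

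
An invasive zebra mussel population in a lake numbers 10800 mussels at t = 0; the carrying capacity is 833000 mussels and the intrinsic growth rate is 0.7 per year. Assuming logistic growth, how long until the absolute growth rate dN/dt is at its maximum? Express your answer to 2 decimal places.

6.19 years

Logistic growth is fastest at N = K/2 = 416500.
A = (K − N₀)/N₀ = 76.13. Set K/(1 + A·e^(−rt)) = K/2 → A·e^(−rt) = 1.
e^(−0.7t) = 1/76.13 = 0.0131355, so t = ln(76.13)/0.7 = 4.3324/0.7 = 6.1892.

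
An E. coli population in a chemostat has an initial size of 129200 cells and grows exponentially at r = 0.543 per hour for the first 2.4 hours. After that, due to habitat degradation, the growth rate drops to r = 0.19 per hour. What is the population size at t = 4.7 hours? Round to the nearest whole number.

736244 cells

Phase 1: N(2.4) = 129200·e^(0.543×2.4) = 129200·e^1.303 = 475593.
Phase 2 runs for 4.7 − 2.4 = 2.3 hours at r = 0.19.
N(4.7) = 475593·e^(0.19×2.3) = 475593·e^0.437 = 736244.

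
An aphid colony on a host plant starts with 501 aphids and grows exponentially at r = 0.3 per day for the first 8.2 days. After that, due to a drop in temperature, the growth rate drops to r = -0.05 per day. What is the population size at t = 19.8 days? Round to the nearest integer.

3283 aphids

Phase 1: N(8.2) = 501·e^(0.3×8.2) = 501·e^2.46 = 5864.11.
Phase 2 runs for 19.8 − 8.2 = 11.6 days at r = -0.05.
N(19.8) = 5864.11·e^(-0.05×11.6) = 5864.11·e^-0.58 = 3283.31.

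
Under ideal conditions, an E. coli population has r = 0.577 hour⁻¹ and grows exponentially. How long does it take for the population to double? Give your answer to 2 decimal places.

Doubling time t_d = ln(2)/r = 0.6931/0.577 = 1.2013.

1.20 hours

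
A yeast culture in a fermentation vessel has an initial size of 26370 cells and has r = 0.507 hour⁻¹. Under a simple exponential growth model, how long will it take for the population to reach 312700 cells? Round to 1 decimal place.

Set N₀·e^(rt) = 312700: e^(0.507·t) = 312700/26370 = 11.858.
0.507·t = ln(11.858) = 2.473, so t = 2.473/0.507 = 4.8777.

4.9 hours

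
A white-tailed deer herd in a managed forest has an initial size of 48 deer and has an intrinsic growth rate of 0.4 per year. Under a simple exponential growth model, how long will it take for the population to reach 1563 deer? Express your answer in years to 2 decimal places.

Set N₀·e^(rt) = 1563: e^(0.4·t) = 1563/48 = 32.562.
0.4·t = ln(32.562) = 3.4832, so t = 3.4832/0.4 = 8.7079.

8.71 years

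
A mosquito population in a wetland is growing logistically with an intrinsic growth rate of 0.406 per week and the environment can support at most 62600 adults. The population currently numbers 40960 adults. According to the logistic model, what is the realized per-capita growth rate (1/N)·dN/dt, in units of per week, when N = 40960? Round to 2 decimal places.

(1/N)·dN/dt = r(1 − N/K) = 0.406 × (1 − 40960/62600).
= 0.406 × 0.34569 = 0.14035.

0.14 per week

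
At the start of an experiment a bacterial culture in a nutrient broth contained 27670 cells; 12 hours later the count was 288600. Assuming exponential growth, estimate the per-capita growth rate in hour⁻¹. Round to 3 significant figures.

From N(t) = N₀·e^(rt): e^(r·12) = 288600/27670 = 10.43.
r·12 = ln(10.43) = 2.3447, so r = 2.3447/12 = 0.19539.

0.195 per hour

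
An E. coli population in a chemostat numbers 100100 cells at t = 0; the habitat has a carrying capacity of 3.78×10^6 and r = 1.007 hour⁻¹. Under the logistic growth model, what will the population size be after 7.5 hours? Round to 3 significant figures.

3710000 cells

A = (K − N₀)/N₀ = (3.78×10^6 − 100100)/100100 = 36.762.
N(t) = K/(1 + A·e^(−rt)) = 3.78×10^6/(1 + 36.762×e^(−1.007×7.5)).
e^(−7.552) = 0.0005248; denominator = 1 + 36.762×0.0005248 = 1.0193.
N = 3.78×10^6/1.0193 = 3.708454×10^6.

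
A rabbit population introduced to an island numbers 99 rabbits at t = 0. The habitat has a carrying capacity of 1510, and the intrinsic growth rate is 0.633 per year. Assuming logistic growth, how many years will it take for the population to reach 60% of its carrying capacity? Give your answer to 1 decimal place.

4.8 years

A = (K − N₀)/N₀ = (1510 − 99)/99 = 14.253.
Solve 1510/(1 + 14.253·e^(−0.633t)) = 906: 1 + 14.253·e^(−0.633t) = 1.6667, so e^(−0.633t) = 0.0467753.
−0.633·t = ln(0.0467753) = -3.0624, so t = 3.0624/0.633 = 4.8379.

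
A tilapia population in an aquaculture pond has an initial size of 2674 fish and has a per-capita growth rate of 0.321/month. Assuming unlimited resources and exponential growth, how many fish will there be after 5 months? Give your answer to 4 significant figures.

13310 fish

N(t) = N₀·e^(rt) = 2674 × e^(0.321×5) = 2674 × e^1.605.
e^1.605 ≈ 4.9779, so N ≈ 2674 × 4.9779 = 13310.8.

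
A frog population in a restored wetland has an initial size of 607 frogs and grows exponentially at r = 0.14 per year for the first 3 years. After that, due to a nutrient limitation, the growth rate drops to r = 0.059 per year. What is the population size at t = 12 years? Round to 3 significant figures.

Phase 1: N(3) = 607·e^(0.14×3) = 607·e^0.42 = 923.831.
Phase 2 runs for 12 − 3 = 9 years at r = 0.059.
N(12) = 923.831·e^(0.059×9) = 923.831·e^0.531 = 1571.1.

1570 frogs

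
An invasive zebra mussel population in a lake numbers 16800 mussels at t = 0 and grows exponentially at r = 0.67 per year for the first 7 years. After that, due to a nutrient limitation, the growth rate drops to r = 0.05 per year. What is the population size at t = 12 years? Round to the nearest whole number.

2348140 mussels

Phase 1: N(7) = 16800·e^(0.67×7) = 16800·e^4.69 = 1.828733×10^6.
Phase 2 runs for 12 − 7 = 5 years at r = 0.05.
N(12) = 1.828733×10^6·e^(0.05×5) = 1.828733×10^6·e^0.25 = 2.34814×10^6.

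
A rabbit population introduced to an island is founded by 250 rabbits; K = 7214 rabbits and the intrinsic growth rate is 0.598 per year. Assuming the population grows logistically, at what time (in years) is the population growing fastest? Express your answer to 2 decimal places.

Logistic growth is fastest at N = K/2 = 3607.
A = (K − N₀)/N₀ = 27.856. Set K/(1 + A·e^(−rt)) = K/2 → A·e^(−rt) = 1.
e^(−0.598t) = 1/27.856 = 0.0358989, so t = ln(27.856)/0.598 = 3.327/0.598 = 5.5636.

5.56 years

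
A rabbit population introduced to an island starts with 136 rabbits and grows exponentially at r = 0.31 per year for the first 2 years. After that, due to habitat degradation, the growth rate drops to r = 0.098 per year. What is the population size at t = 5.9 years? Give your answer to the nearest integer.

Phase 1: N(2) = 136·e^(0.31×2) = 136·e^0.62 = 252.814.
Phase 2 runs for 5.9 − 2 = 3.9 years at r = 0.098.
N(5.9) = 252.814·e^(0.098×3.9) = 252.814·e^0.3822 = 370.501.

371 rabbits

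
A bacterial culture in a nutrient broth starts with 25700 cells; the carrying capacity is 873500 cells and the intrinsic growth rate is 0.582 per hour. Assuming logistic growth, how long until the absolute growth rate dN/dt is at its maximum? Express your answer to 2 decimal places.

Logistic growth is fastest at N = K/2 = 436750.
A = (K − N₀)/N₀ = 32.988. Set K/(1 + A·e^(−rt)) = K/2 → A·e^(−rt) = 1.
e^(−0.582t) = 1/32.988 = 0.0303138, so t = ln(32.988)/0.582 = 3.4962/0.582 = 6.0071.

6.01 hours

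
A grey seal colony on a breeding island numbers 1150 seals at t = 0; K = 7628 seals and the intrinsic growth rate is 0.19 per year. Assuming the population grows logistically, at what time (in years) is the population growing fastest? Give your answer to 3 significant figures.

Logistic growth is fastest at N = K/2 = 3814.
A = (K − N₀)/N₀ = 5.633. Set K/(1 + A·e^(−rt)) = K/2 → A·e^(−rt) = 1.
e^(−0.19t) = 1/5.633 = 0.177524, so t = ln(5.633)/0.19 = 1.7286/0.19 = 9.0982.

9.10 years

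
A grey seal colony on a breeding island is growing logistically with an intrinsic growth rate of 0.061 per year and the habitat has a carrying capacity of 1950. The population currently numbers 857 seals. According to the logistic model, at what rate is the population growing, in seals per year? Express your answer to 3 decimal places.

29.302 seals per year

dN/dt = rN(1 − N/K) = 0.061 × 857 × (1 − 857/1950).
1 − 857/1950 = 0.56051; dN/dt = 0.061 × 857 × 0.56051 = 29.302.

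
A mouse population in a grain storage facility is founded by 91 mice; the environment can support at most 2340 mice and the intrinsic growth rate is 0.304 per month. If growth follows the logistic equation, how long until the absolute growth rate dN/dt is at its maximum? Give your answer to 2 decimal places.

Logistic growth is fastest at N = K/2 = 1170.
A = (K − N₀)/N₀ = 24.714. Set K/(1 + A·e^(−rt)) = K/2 → A·e^(−rt) = 1.
e^(−0.304t) = 1/24.714 = 0.0404624, so t = ln(24.714)/0.304 = 3.2074/0.304 = 10.551.

10.55 months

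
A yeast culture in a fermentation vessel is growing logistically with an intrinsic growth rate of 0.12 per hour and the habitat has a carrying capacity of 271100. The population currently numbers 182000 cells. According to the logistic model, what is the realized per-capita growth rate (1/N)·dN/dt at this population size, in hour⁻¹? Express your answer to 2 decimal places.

(1/N)·dN/dt = r(1 − N/K) = 0.12 × (1 − 182000/271100).
= 0.12 × 0.32866 = 0.039439.

0.04 per hour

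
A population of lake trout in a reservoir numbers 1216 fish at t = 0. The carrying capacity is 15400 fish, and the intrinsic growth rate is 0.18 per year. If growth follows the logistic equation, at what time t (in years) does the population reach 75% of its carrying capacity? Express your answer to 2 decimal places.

A = (K − N₀)/N₀ = (15400 − 1216)/1216 = 11.664.
Solve 15400/(1 + 11.664·e^(−0.18t)) = 11550: 1 + 11.664·e^(−0.18t) = 1.3333, so e^(−0.18t) = 0.0285768.
−0.18·t = ln(0.0285768) = -3.5552, so t = 3.5552/0.18 = 19.751.

19.75 years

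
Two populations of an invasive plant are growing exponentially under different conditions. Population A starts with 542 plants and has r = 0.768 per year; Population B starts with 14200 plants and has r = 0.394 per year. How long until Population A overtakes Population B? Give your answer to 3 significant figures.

8.73 years

Set 542·e^(0.768t) = 14200·e^(0.394t).
e^((0.768 − 0.394)t) = 14200/542 → e^(0.374·t) = 26.199.
0.374·t = ln(26.199) = 3.2657, so t = 3.2657/0.374 = 8.7319.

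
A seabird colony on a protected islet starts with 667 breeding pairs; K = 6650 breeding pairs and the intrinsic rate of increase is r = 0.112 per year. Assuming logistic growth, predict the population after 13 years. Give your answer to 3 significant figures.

2150 breeding pairs

A = (K − N₀)/N₀ = (6650 − 667)/667 = 8.97.
N(t) = K/(1 + A·e^(−rt)) = 6650/(1 + 8.97×e^(−0.112×13)).
e^(−1.456) = 0.23317; denominator = 1 + 8.97×0.23317 = 3.0915.
N = 6650/3.0915 = 2151.05.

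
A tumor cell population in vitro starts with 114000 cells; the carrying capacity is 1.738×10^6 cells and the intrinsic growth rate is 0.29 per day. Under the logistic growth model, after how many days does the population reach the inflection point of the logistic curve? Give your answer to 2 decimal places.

9.16 days

Logistic growth is fastest at N = K/2 = 869000.
A = (K − N₀)/N₀ = 14.246. Set K/(1 + A·e^(−rt)) = K/2 → A·e^(−rt) = 1.
e^(−0.29t) = 1/14.246 = 0.070197, so t = ln(14.246)/0.29 = 2.6564/0.29 = 9.1602.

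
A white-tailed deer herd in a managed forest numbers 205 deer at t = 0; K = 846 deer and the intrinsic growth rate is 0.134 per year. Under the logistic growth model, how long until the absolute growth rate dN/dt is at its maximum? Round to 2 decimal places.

8.51 years

Logistic growth is fastest at N = K/2 = 423.
A = (K − N₀)/N₀ = 3.1268. Set K/(1 + A·e^(−rt)) = K/2 → A·e^(−rt) = 1.
e^(−0.134t) = 1/3.1268 = 0.319813, so t = ln(3.1268)/0.134 = 1.14/0.134 = 8.5076.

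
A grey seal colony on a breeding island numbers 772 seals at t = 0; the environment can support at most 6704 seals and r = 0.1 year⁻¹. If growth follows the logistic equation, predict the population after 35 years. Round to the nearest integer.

A = (K − N₀)/N₀ = (6704 − 772)/772 = 7.6839.
N(t) = K/(1 + A·e^(−rt)) = 6704/(1 + 7.6839×e^(−0.1×35)).
e^(−3.5) = 0.030197; denominator = 1 + 7.6839×0.030197 = 1.232.
N = 6704/1.232 = 5441.4.

5441 seals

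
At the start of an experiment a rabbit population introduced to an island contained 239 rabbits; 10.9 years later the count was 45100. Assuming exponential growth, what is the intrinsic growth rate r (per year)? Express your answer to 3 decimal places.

0.481 per year

From N(t) = N₀·e^(rt): e^(r·10.9) = 45100/239 = 188.7.
r·10.9 = ln(188.7) = 5.2402, so r = 5.2402/10.9 = 0.48075.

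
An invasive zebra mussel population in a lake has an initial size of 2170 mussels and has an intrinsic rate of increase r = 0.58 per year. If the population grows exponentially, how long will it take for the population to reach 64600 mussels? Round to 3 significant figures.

Set N₀·e^(rt) = 64600: e^(0.58·t) = 64600/2170 = 29.77.
0.58·t = ln(29.77) = 3.3935, so t = 3.3935/0.58 = 5.8508.

5.85 years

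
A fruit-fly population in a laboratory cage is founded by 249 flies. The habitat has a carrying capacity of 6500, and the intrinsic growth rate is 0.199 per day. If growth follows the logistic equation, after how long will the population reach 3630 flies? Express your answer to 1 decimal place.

17.4 days

A = (K − N₀)/N₀ = (6500 − 249)/249 = 25.104.
Solve 6500/(1 + 25.104·e^(−0.199t)) = 3630: 1 + 25.104·e^(−0.199t) = 1.7906, so e^(−0.199t) = 0.0314938.
−0.199·t = ln(0.0314938) = -3.458, so t = 3.458/0.199 = 17.377.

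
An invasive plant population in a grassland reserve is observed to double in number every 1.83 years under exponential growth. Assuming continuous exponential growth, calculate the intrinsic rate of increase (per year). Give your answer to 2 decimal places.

0.38 per year

r = ln(2)/t_d = 0.6931/1.83 = 0.37877.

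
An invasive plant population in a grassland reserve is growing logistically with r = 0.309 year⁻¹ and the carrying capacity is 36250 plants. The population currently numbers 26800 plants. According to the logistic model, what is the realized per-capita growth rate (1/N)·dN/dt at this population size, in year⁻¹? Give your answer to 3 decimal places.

(1/N)·dN/dt = r(1 − N/K) = 0.309 × (1 − 26800/36250).
= 0.309 × 0.26069 = 0.080553.

0.081 per year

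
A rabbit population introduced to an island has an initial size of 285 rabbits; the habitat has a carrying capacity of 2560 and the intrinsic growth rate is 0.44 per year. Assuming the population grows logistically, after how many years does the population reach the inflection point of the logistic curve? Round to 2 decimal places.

Logistic growth is fastest at N = K/2 = 1280.
A = (K − N₀)/N₀ = 7.9825. Set K/(1 + A·e^(−rt)) = K/2 → A·e^(−rt) = 1.
e^(−0.44t) = 1/7.9825 = 0.125275, so t = ln(7.9825)/0.44 = 2.0772/0.44 = 4.721.

4.72 years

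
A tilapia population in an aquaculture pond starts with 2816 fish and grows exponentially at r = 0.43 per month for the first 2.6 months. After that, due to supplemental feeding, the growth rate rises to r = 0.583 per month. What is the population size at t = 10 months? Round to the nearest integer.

Phase 1: N(2.6) = 2816·e^(0.43×2.6) = 2816·e^1.118 = 8613.39.
Phase 2 runs for 10 − 2.6 = 7.4 months at r = 0.583.
N(10) = 8613.39·e^(0.583×7.4) = 8613.39·e^4.314 = 643883.

643883 fish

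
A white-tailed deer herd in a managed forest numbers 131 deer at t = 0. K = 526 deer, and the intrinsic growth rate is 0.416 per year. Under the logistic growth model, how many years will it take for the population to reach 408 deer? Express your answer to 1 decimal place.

A = (K − N₀)/N₀ = (526 − 131)/131 = 3.0153.
Solve 526/(1 + 3.0153·e^(−0.416t)) = 408: 1 + 3.0153·e^(−0.416t) = 1.2892, so e^(−0.416t) = 0.0959171.
−0.416·t = ln(0.0959171) = -2.3443, so t = 2.3443/0.416 = 5.6353.

5.6 years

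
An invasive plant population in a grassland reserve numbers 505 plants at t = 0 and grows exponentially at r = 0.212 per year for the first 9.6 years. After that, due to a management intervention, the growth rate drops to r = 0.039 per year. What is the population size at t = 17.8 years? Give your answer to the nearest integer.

5322 plants

Phase 1: N(9.6) = 505·e^(0.212×9.6) = 505·e^2.035 = 3865.16.
Phase 2 runs for 17.8 − 9.6 = 8.2 years at r = 0.039.
N(17.8) = 3865.16·e^(0.039×8.2) = 3865.16·e^0.3198 = 5321.76.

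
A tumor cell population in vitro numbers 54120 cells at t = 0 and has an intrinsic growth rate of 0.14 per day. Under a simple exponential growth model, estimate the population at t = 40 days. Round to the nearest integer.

N(t) = N₀·e^(rt) = 54120 × e^(0.14×40) = 54120 × e^5.6.
e^5.6 ≈ 270.43, so N ≈ 54120 × 270.43 = 1.463548×10^7.

14635477 cells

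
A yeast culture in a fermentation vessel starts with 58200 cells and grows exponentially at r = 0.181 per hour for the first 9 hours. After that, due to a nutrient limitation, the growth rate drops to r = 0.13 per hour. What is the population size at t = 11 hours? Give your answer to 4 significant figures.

384900 cells

Phase 1: N(9) = 58200·e^(0.181×9) = 58200·e^1.629 = 296749.
Phase 2 runs for 11 − 9 = 2 hours at r = 0.13.
N(11) = 296749·e^(0.13×2) = 296749·e^0.26 = 384862.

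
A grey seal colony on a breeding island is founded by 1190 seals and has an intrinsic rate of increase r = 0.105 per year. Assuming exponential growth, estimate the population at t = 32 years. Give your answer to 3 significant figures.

N(t) = N₀·e^(rt) = 1190 × e^(0.105×32) = 1190 × e^3.36.
e^3.36 ≈ 28.789, so N ≈ 1190 × 28.789 = 34259.1.

34300 seals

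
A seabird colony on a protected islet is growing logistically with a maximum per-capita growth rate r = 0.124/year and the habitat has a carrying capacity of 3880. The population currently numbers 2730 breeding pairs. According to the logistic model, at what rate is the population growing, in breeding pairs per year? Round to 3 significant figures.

dN/dt = rN(1 − N/K) = 0.124 × 2730 × (1 − 2730/3880).
1 − 2730/3880 = 0.29639; dN/dt = 0.124 × 2730 × 0.29639 = 100.33.

100 breeding pairs per year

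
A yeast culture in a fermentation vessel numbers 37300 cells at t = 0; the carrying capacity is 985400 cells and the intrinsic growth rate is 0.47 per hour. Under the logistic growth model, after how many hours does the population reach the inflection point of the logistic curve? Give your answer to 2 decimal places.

Logistic growth is fastest at N = K/2 = 492700.
A = (K − N₀)/N₀ = 25.418. Set K/(1 + A·e^(−rt)) = K/2 → A·e^(−rt) = 1.
e^(−0.47t) = 1/25.418 = 0.0393418, so t = ln(25.418)/0.47 = 3.2355/0.47 = 6.884.

6.88 hours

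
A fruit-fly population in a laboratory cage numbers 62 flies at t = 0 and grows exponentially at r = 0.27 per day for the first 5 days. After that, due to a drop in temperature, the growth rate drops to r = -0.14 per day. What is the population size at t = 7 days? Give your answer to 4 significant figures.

180.8 flies

Phase 1: N(5) = 62·e^(0.27×5) = 62·e^1.35 = 239.16.
Phase 2 runs for 7 − 5 = 2 days at r = -0.14.
N(7) = 239.16·e^(-0.14×2) = 239.16·e^-0.28 = 180.754.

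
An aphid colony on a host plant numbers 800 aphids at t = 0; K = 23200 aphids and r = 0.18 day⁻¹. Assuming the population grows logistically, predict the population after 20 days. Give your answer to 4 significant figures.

13140 aphids

A = (K − N₀)/N₀ = (23200 − 800)/800 = 28.
N(t) = K/(1 + A·e^(−rt)) = 23200/(1 + 28×e^(−0.18×20)).
e^(−3.6) = 0.027324; denominator = 1 + 28×0.027324 = 1.7651.
N = 23200/1.7651 = 13144.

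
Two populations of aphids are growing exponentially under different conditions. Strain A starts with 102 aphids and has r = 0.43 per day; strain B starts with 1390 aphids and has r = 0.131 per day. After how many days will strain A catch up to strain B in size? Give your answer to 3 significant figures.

Set 102·e^(0.43t) = 1390·e^(0.131t).
e^((0.43 − 0.131)t) = 1390/102 → e^(0.299·t) = 13.627.
0.299·t = ln(13.627) = 2.6121, so t = 2.6121/0.299 = 8.7361.

8.74 days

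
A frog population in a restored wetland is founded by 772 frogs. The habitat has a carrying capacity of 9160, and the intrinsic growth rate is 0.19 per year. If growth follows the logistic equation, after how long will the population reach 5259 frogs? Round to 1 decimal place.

A = (K − N₀)/N₀ = (9160 − 772)/772 = 10.865.
Solve 9160/(1 + 10.865·e^(−0.19t)) = 5259: 1 + 10.865·e^(−0.19t) = 1.7418, so e^(−0.19t) = 0.0682703.
−0.19·t = ln(0.0682703) = -2.6843, so t = 2.6843/0.19 = 14.128.

14.1 years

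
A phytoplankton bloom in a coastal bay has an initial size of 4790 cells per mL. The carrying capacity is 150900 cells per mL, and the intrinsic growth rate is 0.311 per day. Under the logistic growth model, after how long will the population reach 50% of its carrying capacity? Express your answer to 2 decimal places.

A = (K − N₀)/N₀ = (150900 − 4790)/4790 = 30.503.
Solve 150900/(1 + 30.503·e^(−0.311t)) = 75450: 1 + 30.503·e^(−0.311t) = 2, so e^(−0.311t) = 0.0327835.
−0.311·t = ln(0.0327835) = -3.4178, so t = 3.4178/0.311 = 10.99.

10.99 days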